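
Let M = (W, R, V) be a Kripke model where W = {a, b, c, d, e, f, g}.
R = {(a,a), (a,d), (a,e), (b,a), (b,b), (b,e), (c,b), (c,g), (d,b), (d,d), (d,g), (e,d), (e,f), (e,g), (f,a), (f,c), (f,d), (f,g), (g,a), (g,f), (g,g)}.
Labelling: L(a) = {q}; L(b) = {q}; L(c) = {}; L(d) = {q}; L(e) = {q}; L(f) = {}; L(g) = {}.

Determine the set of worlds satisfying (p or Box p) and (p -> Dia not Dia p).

Let φ = (p or Box p) and (p -> Dia not Dia p). Evaluate φ at each world:
  a (successors {a, d, e}): φ is false.
  b (successors {a, b, e}): φ is false.
  c (successors {b, g}): φ is false.
  d (successors {b, d, g}): φ is false.
  e (successors {d, f, g}): φ is false.
  f (successors {a, c, d, g}): φ is false.
  g (successors {a, f, g}): φ is false.
For instance, at d:
  At d: p or Box p is false, p -> Dia not Dia p is true, so (p or Box p) and (p -> Dia not Dia p) is false.
    At d: p is false, Box p is false, so p or Box p is false.
      At d: Box p requires p at every successor {b, d, g}.
        p fails at b, so Box p is false at d.
    At d: p is false, Dia not Dia p is true, so p -> Dia not Dia p is true.
      At d: Dia not Dia p requires not Dia p at some successor in {b, d, g}.
        not Dia p holds at b, so Dia not Dia p is true at d.
Satisfying worlds: none.

none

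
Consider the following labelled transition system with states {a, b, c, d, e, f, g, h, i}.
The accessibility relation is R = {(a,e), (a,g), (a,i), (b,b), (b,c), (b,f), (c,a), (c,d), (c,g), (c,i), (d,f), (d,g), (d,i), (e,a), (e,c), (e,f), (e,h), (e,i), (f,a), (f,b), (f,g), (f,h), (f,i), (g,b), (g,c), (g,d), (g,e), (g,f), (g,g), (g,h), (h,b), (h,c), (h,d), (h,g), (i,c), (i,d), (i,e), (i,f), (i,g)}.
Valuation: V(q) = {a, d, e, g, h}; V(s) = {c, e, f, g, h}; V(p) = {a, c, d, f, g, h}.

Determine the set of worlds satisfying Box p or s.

Let φ = Box p or s. Evaluate φ at each world:
  a (successors {e, g, i}): φ is false.
  b (successors {b, c, f}): φ is false.
  c (successors {a, d, g, i}): φ is true.
  d (successors {f, g, i}): φ is false.
  e (successors {a, c, f, h, i}): φ is true.
  f (successors {a, b, g, h, i}): φ is true.
  g (successors {b, c, d, e, f, g, h}): φ is true.
  h (successors {b, c, d, g}): φ is true.
  i (successors {c, d, e, f, g}): φ is false.
For instance, at g:
  At g: Box p is false, s is true, so Box p or s is true.
    At g: Box p requires p at every successor {b, c, d, e, f, g, h}.
      p fails at b, so Box p is false at g.
Satisfying worlds: {c, e, f, g, h}

c, e, f, g, h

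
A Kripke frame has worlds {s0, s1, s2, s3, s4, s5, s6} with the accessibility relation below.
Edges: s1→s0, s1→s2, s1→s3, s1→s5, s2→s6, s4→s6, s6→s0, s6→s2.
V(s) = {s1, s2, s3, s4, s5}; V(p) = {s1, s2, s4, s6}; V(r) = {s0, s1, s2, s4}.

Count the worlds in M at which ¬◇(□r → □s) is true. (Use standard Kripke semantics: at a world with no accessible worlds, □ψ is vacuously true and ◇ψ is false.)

5

Let φ = ¬◇(□r → □s). Evaluate φ at each world:
  s0 (successors ∅): φ is true.
  s1 (successors {s0, s2, s3, s5}): φ is false.
  s2 (successors {s6}): φ is true.
  s3 (successors ∅): φ is true.
  s4 (successors {s6}): φ is true.
  s5 (successors ∅): φ is true.
  s6 (successors {s0, s2}): φ is false.
For instance, at s6:
  At s6: ◇(□r → □s) is true, so ¬◇(□r → □s) is false.
    At s6: ◇(□r → □s) requires □r → □s at some successor in {s0, s2}.
      □r → □s holds at s0, so ◇(□r → □s) is true at s6.
Satisfying worlds: {s0, s2, s3, s4, s5}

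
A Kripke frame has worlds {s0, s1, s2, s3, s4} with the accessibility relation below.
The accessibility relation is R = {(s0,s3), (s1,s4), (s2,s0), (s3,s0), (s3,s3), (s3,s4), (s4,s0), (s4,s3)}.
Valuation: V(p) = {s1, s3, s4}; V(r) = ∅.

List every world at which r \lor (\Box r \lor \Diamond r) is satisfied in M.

none

Let φ = r \lor (\Box r \lor \Diamond r). Evaluate φ at each world:
  s0 (successors {s3}): φ is false.
  s1 (successors {s4}): φ is false.
  s2 (successors {s0}): φ is false.
  s3 (successors {s0, s3, s4}): φ is false.
  s4 (successors {s0, s3}): φ is false.
For instance, at s1:
  At s1: r is false, \Box r \lor \Diamond r is false, so r \lor (\Box r \lor \Diamond r) is false.
    At s1: \Box r is false, \Diamond r is false, so \Box r \lor \Diamond r is false.
      At s1: \Box r requires r at every successor {s4}.
        r fails at s4, so \Box r is false at s1.
      At s1: \Diamond r requires r at some successor in {s4}.
        At s4: r is false.
      So \Diamond r is false at s1.
Satisfying worlds: none.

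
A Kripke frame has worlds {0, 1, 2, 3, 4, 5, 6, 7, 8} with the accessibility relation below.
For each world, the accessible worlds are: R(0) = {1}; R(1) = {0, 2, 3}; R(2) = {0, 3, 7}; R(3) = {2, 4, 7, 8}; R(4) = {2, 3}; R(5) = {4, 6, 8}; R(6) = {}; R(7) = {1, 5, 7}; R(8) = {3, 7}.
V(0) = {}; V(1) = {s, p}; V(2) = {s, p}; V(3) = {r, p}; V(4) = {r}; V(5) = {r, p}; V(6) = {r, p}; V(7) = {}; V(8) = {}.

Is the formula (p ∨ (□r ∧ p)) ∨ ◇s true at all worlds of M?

Let φ = (p ∨ (□r ∧ p)) ∨ ◇s. Evaluate φ at each world:
  0 (successors {1}): φ is true.
  1 (successors {0, 2, 3}): φ is true.
  2 (successors {0, 3, 7}): φ is true.
  3 (successors {2, 4, 7, 8}): φ is true.
  4 (successors {2, 3}): φ is true.
  5 (successors {4, 6, 8}): φ is true.
  6 (successors ∅): φ is true.
  7 (successors {1, 5, 7}): φ is true.
  8 (successors {3, 7}): φ is false.
Detail at 8 (counterexample):
  At 8: p ∨ (□r ∧ p) is false, ◇s is false, so (p ∨ (□r ∧ p)) ∨ ◇s is false.
    At 8: p is false, □r ∧ p is false, so p ∨ (□r ∧ p) is false.
      At 8: □r is false, p is false, so □r ∧ p is false.
    At 8: ◇s requires s at some successor in {3, 7}.
      At 3: s is false.
      At 7: s is false.
    So ◇s is false at 8.

No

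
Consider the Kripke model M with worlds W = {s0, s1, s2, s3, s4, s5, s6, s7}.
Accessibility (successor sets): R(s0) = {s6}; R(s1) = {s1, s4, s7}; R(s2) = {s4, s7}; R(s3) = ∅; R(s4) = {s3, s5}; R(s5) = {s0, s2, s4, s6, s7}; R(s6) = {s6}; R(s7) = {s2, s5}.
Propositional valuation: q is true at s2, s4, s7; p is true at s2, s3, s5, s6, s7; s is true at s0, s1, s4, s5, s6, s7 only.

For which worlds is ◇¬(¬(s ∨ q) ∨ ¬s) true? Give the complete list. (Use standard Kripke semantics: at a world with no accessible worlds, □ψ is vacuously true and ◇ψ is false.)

Let φ = ◇¬(¬(s ∨ q) ∨ ¬s). Evaluate φ at each world:
  s0 (successors {s6}): φ is true.
  s1 (successors {s1, s4, s7}): φ is true.
  s2 (successors {s4, s7}): φ is true.
  s3 (successors ∅): φ is false.
  s4 (successors {s3, s5}): φ is true.
  s5 (successors {s0, s2, s4, s6, s7}): φ is true.
  s6 (successors {s6}): φ is true.
  s7 (successors {s2, s5}): φ is true.
For instance, at s7:
  At s7: ◇¬(¬(s ∨ q) ∨ ¬s) requires ¬(¬(s ∨ q) ∨ ¬s) at some successor in {s2, s5}.
    ¬(¬(s ∨ q) ∨ ¬s) holds at s5, so ◇¬(¬(s ∨ q) ∨ ¬s) is true at s7.
Satisfying worlds: {s0, s1, s2, s4, s5, s6, s7}

s0, s1, s2, s4, s5, s6, s7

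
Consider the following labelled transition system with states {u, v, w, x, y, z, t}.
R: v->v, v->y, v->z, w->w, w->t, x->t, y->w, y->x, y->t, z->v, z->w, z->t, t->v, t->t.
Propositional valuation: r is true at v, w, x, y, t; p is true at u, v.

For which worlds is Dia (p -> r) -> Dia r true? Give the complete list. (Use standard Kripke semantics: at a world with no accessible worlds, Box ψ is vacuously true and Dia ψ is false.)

u, v, w, x, y, z, t

Recall that Dia ψ holds at a world iff ψ holds at some accessible world.
Let φ = Dia (p -> r) -> Dia r. Evaluate φ at each world:
  u (successors ∅): φ is true.
  v (successors {v, y, z}): φ is true.
  w (successors {w, t}): φ is true.
  x (successors {t}): φ is true.
  y (successors {w, x, t}): φ is true.
  z (successors {v, w, t}): φ is true.
  t (successors {v, t}): φ is true.
For instance, at v:
  At v: Dia (p -> r) is true, Dia r is true, so Dia (p -> r) -> Dia r is true.
    At v: Dia (p -> r) requires p -> r at some successor in {v, y, z}.
      p -> r holds at v, so Dia (p -> r) is true at v.
    At v: Dia r requires r at some successor in {v, y, z}.
      r holds at v, so Dia r is true at v.
Satisfying worlds: {u, v, w, x, y, z, t}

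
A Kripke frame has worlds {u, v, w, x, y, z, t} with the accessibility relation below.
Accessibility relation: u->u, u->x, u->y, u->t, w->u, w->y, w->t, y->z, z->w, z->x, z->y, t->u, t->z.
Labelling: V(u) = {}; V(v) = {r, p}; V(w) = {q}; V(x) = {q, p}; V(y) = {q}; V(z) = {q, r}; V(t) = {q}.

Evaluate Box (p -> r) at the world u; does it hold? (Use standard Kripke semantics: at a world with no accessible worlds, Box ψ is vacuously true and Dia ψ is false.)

Recall that Box ψ holds at a world iff ψ holds at every accessible world, and Dia ψ holds iff ψ holds at some accessible world.
At u: Box (p -> r) requires p -> r at every successor {u, x, y, t}.
  p -> r fails at x, so Box (p -> r) is false at u.

No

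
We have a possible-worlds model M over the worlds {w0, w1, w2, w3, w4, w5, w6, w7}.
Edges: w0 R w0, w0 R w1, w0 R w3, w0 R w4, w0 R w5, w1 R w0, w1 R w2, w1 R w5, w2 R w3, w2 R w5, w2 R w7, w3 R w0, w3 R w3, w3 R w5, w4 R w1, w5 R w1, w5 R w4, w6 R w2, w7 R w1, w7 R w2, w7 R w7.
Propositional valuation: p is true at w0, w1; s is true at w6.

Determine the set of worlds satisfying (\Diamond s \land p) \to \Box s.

w0, w1, w2, w3, w4, w5, w6, w7

Let φ = (\Diamond s \land p) \to \Box s. Evaluate φ at each world:
  w0 (successors {w0, w1, w3, w4, w5}): φ is true.
  w1 (successors {w0, w2, w5}): φ is true.
  w2 (successors {w3, w5, w7}): φ is true.
  w3 (successors {w0, w3, w5}): φ is true.
  w4 (successors {w1}): φ is true.
  w5 (successors {w1, w4}): φ is true.
  w6 (successors {w2}): φ is true.
  w7 (successors {w1, w2, w7}): φ is true.
For instance, at w6:
  At w6: \Diamond s \land p is false, \Box s is false, so (\Diamond s \land p) \to \Box s is true.
    At w6: \Diamond s is false, p is false, so \Diamond s \land p is false.
      At w6: \Diamond s requires s at some successor in {w2}.
        At w2: s is false.
      So \Diamond s is false at w6.
    At w6: \Box s requires s at every successor {w2}.
      s fails at w2, so \Box s is false at w6.
Satisfying worlds: {w0, w1, w2, w3, w4, w5, w6, w7}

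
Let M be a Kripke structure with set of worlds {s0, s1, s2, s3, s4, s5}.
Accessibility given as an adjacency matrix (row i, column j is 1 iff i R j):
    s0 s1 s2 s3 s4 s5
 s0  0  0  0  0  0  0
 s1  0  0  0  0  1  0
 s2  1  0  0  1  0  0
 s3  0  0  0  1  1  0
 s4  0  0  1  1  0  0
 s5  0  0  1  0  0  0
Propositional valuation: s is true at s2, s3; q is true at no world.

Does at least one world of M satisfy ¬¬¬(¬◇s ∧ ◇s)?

Let φ = ¬¬¬(¬◇s ∧ ◇s). Evaluate φ at each world:
  s0 (successors ∅): φ is true.
  s1 (successors {s4}): φ is true.
  s2 (successors {s0, s3}): φ is true.
  s3 (successors {s3, s4}): φ is true.
  s4 (successors {s2, s3}): φ is true.
  s5 (successors {s2}): φ is true.
Detail at s0 (witness):
  At s0: ¬¬(¬◇s ∧ ◇s) is false, so ¬¬¬(¬◇s ∧ ◇s) is true.
    At s0: ¬(¬◇s ∧ ◇s) is true, so ¬¬(¬◇s ∧ ◇s) is false.
      At s0: ¬◇s ∧ ◇s is false, so ¬(¬◇s ∧ ◇s) is true.

Yes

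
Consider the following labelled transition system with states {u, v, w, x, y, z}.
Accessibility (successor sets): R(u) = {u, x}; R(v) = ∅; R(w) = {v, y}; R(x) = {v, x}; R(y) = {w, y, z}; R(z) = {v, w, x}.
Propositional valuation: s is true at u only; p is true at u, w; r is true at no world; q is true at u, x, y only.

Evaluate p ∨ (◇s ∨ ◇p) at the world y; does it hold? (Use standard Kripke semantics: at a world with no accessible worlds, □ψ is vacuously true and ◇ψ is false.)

Yes

At y: p is false, ◇s ∨ ◇p is true, so p ∨ (◇s ∨ ◇p) is true.
  At y: ◇s is false, ◇p is true, so ◇s ∨ ◇p is true.
    At y: ◇s requires s at some successor in {w, y, z}.
      At w: s is false.
      At y: s is false.
      At z: s is false.
    So ◇s is false at y.
    At y: ◇p requires p at some successor in {w, y, z}.
      p holds at w, so ◇p is true at y.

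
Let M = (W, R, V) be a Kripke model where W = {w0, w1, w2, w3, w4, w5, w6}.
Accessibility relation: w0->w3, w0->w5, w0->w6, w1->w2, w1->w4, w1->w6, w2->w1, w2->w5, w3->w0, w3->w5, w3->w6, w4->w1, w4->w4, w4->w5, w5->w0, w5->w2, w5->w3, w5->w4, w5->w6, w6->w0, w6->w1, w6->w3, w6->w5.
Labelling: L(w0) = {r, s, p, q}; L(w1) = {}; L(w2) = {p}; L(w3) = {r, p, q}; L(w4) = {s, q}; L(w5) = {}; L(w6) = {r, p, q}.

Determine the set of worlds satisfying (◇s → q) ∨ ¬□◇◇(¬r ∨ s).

w0, w2, w3, w4, w6

Recall that □ψ holds at a world iff ψ holds at every accessible world, and ◇ψ holds iff ψ holds at some accessible world.
Let φ = (◇s → q) ∨ ¬□◇◇(¬r ∨ s). Evaluate φ at each world:
  w0 (successors {w3, w5, w6}): φ is true.
  w1 (successors {w2, w4, w6}): φ is false.
  w2 (successors {w1, w5}): φ is true.
  w3 (successors {w0, w5, w6}): φ is true.
  w4 (successors {w1, w4, w5}): φ is true.
  w5 (successors {w0, w2, w3, w4, w6}): φ is false.
  w6 (successors {w0, w1, w3, w5}): φ is true.
For instance, at w1:
  At w1: ◇s → q is false, ¬□◇◇(¬r ∨ s) is false, so (◇s → q) ∨ ¬□◇◇(¬r ∨ s) is false.
    At w1: ◇s is true, q is false, so ◇s → q is false.
      At w1: ◇s requires s at some successor in {w2, w4, w6}.
        s holds at w4, so ◇s is true at w1.
    At w1: □◇◇(¬r ∨ s) is true, so ¬□◇◇(¬r ∨ s) is false.
      At w1: □◇◇(¬r ∨ s) requires ◇◇(¬r ∨ s) at every successor {w2, w4, w6}.
        At w2: ◇◇(¬r ∨ s) is true.
        At w4: ◇◇(¬r ∨ s) is true.
        At w6: ◇◇(¬r ∨ s) is true.
      So □◇◇(¬r ∨ s) is true at w1.
Satisfying worlds: {w0, w2, w3, w4, w6}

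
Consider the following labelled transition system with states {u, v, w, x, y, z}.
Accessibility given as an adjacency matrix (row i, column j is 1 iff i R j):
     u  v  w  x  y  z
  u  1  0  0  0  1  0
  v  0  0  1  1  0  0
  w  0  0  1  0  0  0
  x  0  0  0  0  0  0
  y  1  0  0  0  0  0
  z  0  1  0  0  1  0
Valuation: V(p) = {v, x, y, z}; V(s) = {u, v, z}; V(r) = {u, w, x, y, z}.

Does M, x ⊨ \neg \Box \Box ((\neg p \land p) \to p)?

No

Recall that \Box ψ holds at a world iff ψ holds at every accessible world, and \Diamond ψ holds iff ψ holds at some accessible world.
At x: \Box \Box ((\neg p \land p) \to p) is true, so \neg \Box \Box ((\neg p \land p) \to p) is false.
  At x: no accessible worlds, so \Box \Box ((\neg p \land p) \to p) holds vacuously.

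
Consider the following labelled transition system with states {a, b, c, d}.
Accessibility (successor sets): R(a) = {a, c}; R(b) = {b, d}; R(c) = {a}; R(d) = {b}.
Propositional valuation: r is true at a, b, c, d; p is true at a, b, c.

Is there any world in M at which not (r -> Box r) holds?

No

Let φ = not (r -> Box r). Evaluate φ at each world:
  a (successors {a, c}): φ is false.
  b (successors {b, d}): φ is false.
  c (successors {a}): φ is false.
  d (successors {b}): φ is false.
For instance, at c:
  At c: r -> Box r is true, so not (r -> Box r) is false.
    At c: r is true, Box r is true, so r -> Box r is true.
      At c: Box r requires r at every successor {a}.
        At a: r is true.
      So Box r is true at c.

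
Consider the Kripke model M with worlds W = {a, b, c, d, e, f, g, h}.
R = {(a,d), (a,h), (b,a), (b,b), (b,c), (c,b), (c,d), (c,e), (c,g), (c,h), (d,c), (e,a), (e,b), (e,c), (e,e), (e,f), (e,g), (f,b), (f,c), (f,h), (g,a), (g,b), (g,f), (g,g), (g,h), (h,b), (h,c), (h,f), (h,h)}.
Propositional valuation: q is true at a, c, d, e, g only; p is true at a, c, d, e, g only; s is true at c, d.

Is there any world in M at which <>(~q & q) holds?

No

Let φ = <>(~q & q). Evaluate φ at each world:
  a (successors {d, h}): φ is false.
  b (successors {a, b, c}): φ is false.
  c (successors {b, d, e, g, h}): φ is false.
  d (successors {c}): φ is false.
  e (successors {a, b, c, e, f, g}): φ is false.
  f (successors {b, c, h}): φ is false.
  g (successors {a, b, f, g, h}): φ is false.
  h (successors {b, c, f, h}): φ is false.
For instance, at h:
  At h: <>(~q & q) requires ~q & q at some successor in {b, c, f, h}.
    At b: ~q & q is false.
    At c: ~q & q is false.
    At f: ~q & q is false.
    At h: ~q & q is false.
  So <>(~q & q) is false at h.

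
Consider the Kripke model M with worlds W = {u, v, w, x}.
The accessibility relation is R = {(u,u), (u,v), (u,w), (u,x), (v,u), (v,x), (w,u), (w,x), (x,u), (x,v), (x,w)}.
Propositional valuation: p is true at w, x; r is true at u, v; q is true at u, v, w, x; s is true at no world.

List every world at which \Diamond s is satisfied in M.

Let φ = \Diamond s. Evaluate φ at each world:
  u (successors {u, v, w, x}): φ is false.
  v (successors {u, x}): φ is false.
  w (successors {u, x}): φ is false.
  x (successors {u, v, w}): φ is false.
For instance, at u:
  At u: \Diamond s requires s at some successor in {u, v, w, x}.
    At u: s is false.
    At v: s is false.
    At w: s is false.
    At x: s is false.
  So \Diamond s is false at u.
Satisfying worlds: none.

none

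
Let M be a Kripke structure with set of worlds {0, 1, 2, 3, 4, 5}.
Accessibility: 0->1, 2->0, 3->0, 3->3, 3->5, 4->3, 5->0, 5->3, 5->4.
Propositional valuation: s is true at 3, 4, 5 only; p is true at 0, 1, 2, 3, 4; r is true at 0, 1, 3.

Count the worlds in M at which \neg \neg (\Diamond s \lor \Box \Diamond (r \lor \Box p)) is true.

Let φ = \neg \neg (\Diamond s \lor \Box \Diamond (r \lor \Box p)). Evaluate φ at each world:
  0 (successors {1}): φ is false.
  1 (successors ∅): φ is true.
  2 (successors {0}): φ is true.
  3 (successors {0, 3, 5}): φ is true.
  4 (successors {3}): φ is true.
  5 (successors {0, 3, 4}): φ is true.
For instance, at 3:
  At 3: \neg (\Diamond s \lor \Box \Diamond (r \lor \Box p)) is false, so \neg \neg (\Diamond s \lor \Box \Diamond (r \lor \Box p)) is true.
    At 3: \Diamond s \lor \Box \Diamond (r \lor \Box p) is true, so \neg (\Diamond s \lor \Box \Diamond (r \lor \Box p)) is false.
      At 3: \Diamond s is true, \Box \Diamond (r \lor \Box p) is true, so \Diamond s \lor \Box \Diamond (r \lor \Box p) is true.
Satisfying worlds: {1, 2, 3, 4, 5}

5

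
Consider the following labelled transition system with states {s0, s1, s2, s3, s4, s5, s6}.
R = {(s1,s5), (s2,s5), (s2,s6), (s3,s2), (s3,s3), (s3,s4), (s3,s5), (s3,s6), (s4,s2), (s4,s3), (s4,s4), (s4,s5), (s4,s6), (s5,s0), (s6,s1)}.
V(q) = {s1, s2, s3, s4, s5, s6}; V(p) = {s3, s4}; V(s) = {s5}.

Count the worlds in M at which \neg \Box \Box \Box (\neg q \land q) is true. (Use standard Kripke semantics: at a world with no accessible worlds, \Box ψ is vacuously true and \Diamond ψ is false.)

Recall that \Box ψ holds at a world iff ψ holds at every accessible world, and \Diamond ψ holds iff ψ holds at some accessible world.
Let φ = \neg \Box \Box \Box (\neg q \land q). Evaluate φ at each world:
  s0 (successors ∅): φ is false.
  s1 (successors {s5}): φ is false.
  s2 (successors {s5, s6}): φ is true.
  s3 (successors {s2, s3, s4, s5, s6}): φ is true.
  s4 (successors {s2, s3, s4, s5, s6}): φ is true.
  s5 (successors {s0}): φ is false.
  s6 (successors {s1}): φ is true.
For instance, at s6:
  At s6: \Box \Box \Box (\neg q \land q) is false, so \neg \Box \Box \Box (\neg q \land q) is true.
    At s6: \Box \Box \Box (\neg q \land q) requires \Box \Box (\neg q \land q) at every successor {s1}.
      \Box \Box (\neg q \land q) fails at s1, so \Box \Box \Box (\neg q \land q) is false at s6.
Satisfying worlds: {s2, s3, s4, s6}

4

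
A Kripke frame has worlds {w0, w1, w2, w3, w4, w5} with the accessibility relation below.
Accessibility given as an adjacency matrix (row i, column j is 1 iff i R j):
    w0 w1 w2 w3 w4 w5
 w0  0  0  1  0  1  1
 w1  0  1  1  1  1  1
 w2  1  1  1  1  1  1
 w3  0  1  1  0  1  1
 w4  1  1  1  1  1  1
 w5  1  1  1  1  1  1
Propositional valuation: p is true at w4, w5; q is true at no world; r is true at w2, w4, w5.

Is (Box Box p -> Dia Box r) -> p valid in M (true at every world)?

No

Let φ = (Box Box p -> Dia Box r) -> p. Evaluate φ at each world:
  w0 (successors {w2, w4, w5}): φ is false.
  w1 (successors {w1, w2, w3, w4, w5}): φ is false.
  w2 (successors {w0, w1, w2, w3, w4, w5}): φ is false.
  w3 (successors {w1, w2, w4, w5}): φ is false.
  w4 (successors {w0, w1, w2, w3, w4, w5}): φ is true.
  w5 (successors {w0, w1, w2, w3, w4, w5}): φ is true.
Detail at w0 (counterexample):
  At w0: Box Box p -> Dia Box r is true, p is false, so (Box Box p -> Dia Box r) -> p is false.
    At w0: Box Box p is false, Dia Box r is false, so Box Box p -> Dia Box r is true.
      At w0: Box Box p requires Box p at every successor {w2, w4, w5}.
        Box p fails at w2, so Box Box p is false at w0.
      At w0: Dia Box r requires Box r at some successor in {w2, w4, w5}.
        At w2: Box r is false.
        At w4: Box r is false.
        At w5: Box r is false.
      So Dia Box r is false at w0.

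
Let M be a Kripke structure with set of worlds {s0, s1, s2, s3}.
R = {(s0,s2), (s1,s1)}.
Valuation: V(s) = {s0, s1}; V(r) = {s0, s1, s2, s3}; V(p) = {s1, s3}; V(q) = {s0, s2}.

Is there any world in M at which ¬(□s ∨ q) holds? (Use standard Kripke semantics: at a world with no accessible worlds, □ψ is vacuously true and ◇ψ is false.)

Recall that □ψ holds at a world iff ψ holds at every accessible world, and ◇ψ holds iff ψ holds at some accessible world.
Let φ = ¬(□s ∨ q). Evaluate φ at each world:
  s0 (successors {s2}): φ is false.
  s1 (successors {s1}): φ is false.
  s2 (successors ∅): φ is false.
  s3 (successors ∅): φ is false.
For instance, at s0:
  At s0: □s ∨ q is true, so ¬(□s ∨ q) is false.
    At s0: □s is false, q is true, so □s ∨ q is true.
      At s0: □s requires s at every successor {s2}.
        s fails at s2, so □s is false at s0.

No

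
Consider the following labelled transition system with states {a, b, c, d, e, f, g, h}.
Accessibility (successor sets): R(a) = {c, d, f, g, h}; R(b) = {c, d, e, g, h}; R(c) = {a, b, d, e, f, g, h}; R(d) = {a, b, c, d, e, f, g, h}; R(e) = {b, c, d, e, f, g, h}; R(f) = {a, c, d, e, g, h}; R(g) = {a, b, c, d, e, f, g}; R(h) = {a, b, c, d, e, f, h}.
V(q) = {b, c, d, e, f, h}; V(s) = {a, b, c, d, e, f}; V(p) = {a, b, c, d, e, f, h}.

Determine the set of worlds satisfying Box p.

h

Let φ = Box p. Evaluate φ at each world:
  a (successors {c, d, f, g, h}): φ is false.
  b (successors {c, d, e, g, h}): φ is false.
  c (successors {a, b, d, e, f, g, h}): φ is false.
  d (successors {a, b, c, d, e, f, g, h}): φ is false.
  e (successors {b, c, d, e, f, g, h}): φ is false.
  f (successors {a, c, d, e, g, h}): φ is false.
  g (successors {a, b, c, d, e, f, g}): φ is false.
  h (successors {a, b, c, d, e, f, h}): φ is true.
For instance, at c:
  At c: Box p requires p at every successor {a, b, d, e, f, g, h}.
    p fails at g, so Box p is false at c.
Satisfying worlds: {h}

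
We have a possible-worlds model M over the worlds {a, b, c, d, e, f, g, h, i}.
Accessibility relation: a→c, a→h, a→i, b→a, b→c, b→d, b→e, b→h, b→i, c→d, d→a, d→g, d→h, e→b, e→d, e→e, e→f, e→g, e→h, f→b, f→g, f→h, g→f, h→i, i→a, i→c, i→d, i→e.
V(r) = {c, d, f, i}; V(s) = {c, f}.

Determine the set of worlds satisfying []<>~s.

a, b, c, g, h, i

Let φ = []<>~s. Evaluate φ at each world:
  a (successors {c, h, i}): φ is true.
  b (successors {a, c, d, e, h, i}): φ is true.
  c (successors {d}): φ is true.
  d (successors {a, g, h}): φ is false.
  e (successors {b, d, e, f, g, h}): φ is false.
  f (successors {b, g, h}): φ is false.
  g (successors {f}): φ is true.
  h (successors {i}): φ is true.
  i (successors {a, c, d, e}): φ is true.
For instance, at e:
  At e: []<>~s requires <>~s at every successor {b, d, e, f, g, h}.
    <>~s fails at g, so []<>~s is false at e.
      At g: <>~s requires ~s at some successor in {f}.
        At f: ~s is false.
      So <>~s is false at g.
Satisfying worlds: {a, b, c, g, h, i}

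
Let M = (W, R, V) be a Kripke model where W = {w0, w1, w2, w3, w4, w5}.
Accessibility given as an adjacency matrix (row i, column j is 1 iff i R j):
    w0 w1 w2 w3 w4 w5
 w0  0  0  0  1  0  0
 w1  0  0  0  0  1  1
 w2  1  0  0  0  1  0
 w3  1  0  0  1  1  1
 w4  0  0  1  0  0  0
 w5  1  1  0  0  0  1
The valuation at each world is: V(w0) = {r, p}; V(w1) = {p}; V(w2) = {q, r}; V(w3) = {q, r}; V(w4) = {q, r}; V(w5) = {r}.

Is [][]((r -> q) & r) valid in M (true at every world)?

Let φ = [][]((r -> q) & r). Evaluate φ at each world:
  w0 (successors {w3}): φ is false.
  w1 (successors {w4, w5}): φ is false.
  w2 (successors {w0, w4}): φ is true.
  w3 (successors {w0, w3, w4, w5}): φ is false.
  w4 (successors {w2}): φ is false.
  w5 (successors {w0, w1, w5}): φ is false.
Detail at w0 (counterexample):
  At w0: [][]((r -> q) & r) requires []((r -> q) & r) at every successor {w3}.
    []((r -> q) & r) fails at w3, so [][]((r -> q) & r) is false at w0.
      At w3: []((r -> q) & r) requires (r -> q) & r at every successor {w0, w3, w4, w5}.
        (r -> q) & r fails at w0, so []((r -> q) & r) is false at w3.

No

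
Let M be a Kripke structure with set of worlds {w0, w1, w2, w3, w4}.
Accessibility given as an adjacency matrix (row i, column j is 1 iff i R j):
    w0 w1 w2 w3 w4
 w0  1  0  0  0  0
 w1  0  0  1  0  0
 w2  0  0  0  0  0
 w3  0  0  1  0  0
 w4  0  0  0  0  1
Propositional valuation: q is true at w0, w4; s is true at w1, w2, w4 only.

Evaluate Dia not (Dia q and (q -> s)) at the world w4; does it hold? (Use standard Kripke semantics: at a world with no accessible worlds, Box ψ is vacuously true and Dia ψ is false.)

No

Recall that Dia ψ holds at a world iff ψ holds at some accessible world.
At w4: Dia not (Dia q and (q -> s)) requires not (Dia q and (q -> s)) at some successor in {w4}.
  At w4: not (Dia q and (q -> s)) is false.
So Dia not (Dia q and (q -> s)) is false at w4.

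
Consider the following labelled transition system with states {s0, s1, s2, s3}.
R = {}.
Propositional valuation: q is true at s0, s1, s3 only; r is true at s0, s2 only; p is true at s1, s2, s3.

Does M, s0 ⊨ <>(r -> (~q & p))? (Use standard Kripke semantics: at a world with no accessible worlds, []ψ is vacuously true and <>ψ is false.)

No

At s0: no accessible worlds, so <>(r -> (~q & p)) is false.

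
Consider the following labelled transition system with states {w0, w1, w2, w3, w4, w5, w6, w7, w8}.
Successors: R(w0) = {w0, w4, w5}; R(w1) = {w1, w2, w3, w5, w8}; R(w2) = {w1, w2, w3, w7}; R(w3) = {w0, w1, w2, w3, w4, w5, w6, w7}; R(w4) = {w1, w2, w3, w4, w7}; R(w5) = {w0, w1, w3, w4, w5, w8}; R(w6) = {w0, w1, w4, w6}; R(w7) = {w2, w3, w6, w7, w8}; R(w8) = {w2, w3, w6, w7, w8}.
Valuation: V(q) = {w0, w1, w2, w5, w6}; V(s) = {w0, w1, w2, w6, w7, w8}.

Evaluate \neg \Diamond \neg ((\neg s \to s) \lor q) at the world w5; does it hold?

No

At w5: \Diamond \neg ((\neg s \to s) \lor q) is true, so \neg \Diamond \neg ((\neg s \to s) \lor q) is false.
  At w5: \Diamond \neg ((\neg s \to s) \lor q) requires \neg ((\neg s \to s) \lor q) at some successor in {w0, w1, w3, w4, w5, w8}.
    \neg ((\neg s \to s) \lor q) holds at w3, so \Diamond \neg ((\neg s \to s) \lor q) is true at w5.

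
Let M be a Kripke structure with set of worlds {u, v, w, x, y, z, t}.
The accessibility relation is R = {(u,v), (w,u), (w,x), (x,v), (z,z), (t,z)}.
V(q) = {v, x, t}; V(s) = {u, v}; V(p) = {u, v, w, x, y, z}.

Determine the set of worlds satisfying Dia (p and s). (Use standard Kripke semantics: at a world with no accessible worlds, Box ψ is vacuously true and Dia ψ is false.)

u, w, x

Recall that Dia ψ holds at a world iff ψ holds at some accessible world.
Let φ = Dia (p and s). Evaluate φ at each world:
  u (successors {v}): φ is true.
  v (successors ∅): φ is false.
  w (successors {u, x}): φ is true.
  x (successors {v}): φ is true.
  y (successors ∅): φ is false.
  z (successors {z}): φ is false.
  t (successors {z}): φ is false.
For instance, at x:
  At x: Dia (p and s) requires p and s at some successor in {v}.
    p and s holds at v, so Dia (p and s) is true at x.
Satisfying worlds: {u, w, x}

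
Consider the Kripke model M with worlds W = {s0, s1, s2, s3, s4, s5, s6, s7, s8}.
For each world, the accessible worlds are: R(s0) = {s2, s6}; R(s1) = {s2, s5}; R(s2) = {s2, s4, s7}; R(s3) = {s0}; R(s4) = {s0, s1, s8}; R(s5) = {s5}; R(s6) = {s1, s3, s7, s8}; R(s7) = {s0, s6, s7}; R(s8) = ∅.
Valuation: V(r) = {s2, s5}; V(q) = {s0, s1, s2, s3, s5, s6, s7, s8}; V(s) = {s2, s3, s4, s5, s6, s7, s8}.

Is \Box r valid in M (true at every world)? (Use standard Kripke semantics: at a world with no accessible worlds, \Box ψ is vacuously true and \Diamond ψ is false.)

Let φ = \Box r. Evaluate φ at each world:
  s0 (successors {s2, s6}): φ is false.
  s1 (successors {s2, s5}): φ is true.
  s2 (successors {s2, s4, s7}): φ is false.
  s3 (successors {s0}): φ is false.
  s4 (successors {s0, s1, s8}): φ is false.
  s5 (successors {s5}): φ is true.
  s6 (successors {s1, s3, s7, s8}): φ is false.
  s7 (successors {s0, s6, s7}): φ is false.
  s8 (successors ∅): φ is true.
Detail at s0 (counterexample):
  At s0: \Box r requires r at every successor {s2, s6}.
    r fails at s6, so \Box r is false at s0.

No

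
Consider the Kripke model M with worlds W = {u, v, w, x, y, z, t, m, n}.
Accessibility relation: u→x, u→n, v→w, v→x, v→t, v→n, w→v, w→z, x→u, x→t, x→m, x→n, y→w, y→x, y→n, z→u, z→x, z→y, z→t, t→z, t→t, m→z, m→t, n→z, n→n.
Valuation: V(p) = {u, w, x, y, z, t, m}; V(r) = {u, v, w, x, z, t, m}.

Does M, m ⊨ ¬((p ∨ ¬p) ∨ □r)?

At m: (p ∨ ¬p) ∨ □r is true, so ¬((p ∨ ¬p) ∨ □r) is false.
  At m: p ∨ ¬p is true, □r is true, so (p ∨ ¬p) ∨ □r is true.
    At m: □r requires r at every successor {z, t}.
      At z: r is true.
      At t: r is true.
    So □r is true at m.

No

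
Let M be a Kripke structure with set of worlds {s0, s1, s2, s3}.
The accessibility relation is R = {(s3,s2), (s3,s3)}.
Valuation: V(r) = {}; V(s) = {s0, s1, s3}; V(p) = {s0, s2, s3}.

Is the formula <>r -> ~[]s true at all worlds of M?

Let φ = <>r -> ~[]s. Evaluate φ at each world:
  s0 (successors ∅): φ is true.
  s1 (successors ∅): φ is true.
  s2 (successors ∅): φ is true.
  s3 (successors {s2, s3}): φ is true.
For instance, at s3:
  At s3: <>r is false, ~[]s is true, so <>r -> ~[]s is true.
    At s3: <>r requires r at some successor in {s2, s3}.
      At s2: r is false.
      At s3: r is false.
    So <>r is false at s3.
    At s3: []s is false, so ~[]s is true.
      At s3: []s requires s at every successor {s2, s3}.
        s fails at s2, so []s is false at s3.

Yes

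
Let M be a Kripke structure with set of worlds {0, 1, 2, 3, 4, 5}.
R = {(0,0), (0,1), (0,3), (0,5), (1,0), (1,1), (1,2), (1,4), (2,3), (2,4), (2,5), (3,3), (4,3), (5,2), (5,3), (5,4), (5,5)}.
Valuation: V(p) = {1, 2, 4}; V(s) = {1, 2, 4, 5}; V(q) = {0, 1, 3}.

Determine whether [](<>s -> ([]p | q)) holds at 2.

Recall that []ψ holds at a world iff ψ holds at every accessible world, and <>ψ holds iff ψ holds at some accessible world.
At 2: [](<>s -> ([]p | q)) requires <>s -> ([]p | q) at every successor {3, 4, 5}.
  <>s -> ([]p | q) fails at 5, so [](<>s -> ([]p | q)) is false at 2.
    At 5: <>s is true, []p | q is false, so <>s -> ([]p | q) is false.
      At 5: <>s requires s at some successor in {2, 3, 4, 5}.
        s holds at 2, so <>s is true at 5.
      At 5: []p is false, q is false, so []p | q is false.

No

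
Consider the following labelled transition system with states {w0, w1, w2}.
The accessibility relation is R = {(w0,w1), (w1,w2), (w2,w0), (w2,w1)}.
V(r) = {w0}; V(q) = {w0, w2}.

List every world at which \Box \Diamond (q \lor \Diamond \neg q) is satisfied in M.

Let φ = \Box \Diamond (q \lor \Diamond \neg q). Evaluate φ at each world:
  w0 (successors {w1}): φ is true.
  w1 (successors {w2}): φ is true.
  w2 (successors {w0, w1}): φ is false.
For instance, at w0:
  At w0: \Box \Diamond (q \lor \Diamond \neg q) requires \Diamond (q \lor \Diamond \neg q) at every successor {w1}.
      At w1: \Diamond (q \lor \Diamond \neg q) requires q \lor \Diamond \neg q at some successor in {w2}.
        q \lor \Diamond \neg q holds at w2, so \Diamond (q \lor \Diamond \neg q) is true at w1.
  So \Box \Diamond (q \lor \Diamond \neg q) is true at w0.
Satisfying worlds: {w0, w1}

w0, w1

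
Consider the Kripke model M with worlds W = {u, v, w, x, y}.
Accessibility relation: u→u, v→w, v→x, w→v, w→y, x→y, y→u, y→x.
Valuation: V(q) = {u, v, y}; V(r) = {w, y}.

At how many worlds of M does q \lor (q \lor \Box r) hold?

4

Recall that \Box ψ holds at a world iff ψ holds at every accessible world, and \Diamond ψ holds iff ψ holds at some accessible world.
Let φ = q \lor (q \lor \Box r). Evaluate φ at each world:
  u (successors {u}): φ is true.
  v (successors {w, x}): φ is true.
  w (successors {v, y}): φ is false.
  x (successors {y}): φ is true.
  y (successors {u, x}): φ is true.
For instance, at v:
  At v: q is true, q \lor \Box r is true, so q \lor (q \lor \Box r) is true.
    At v: q is true, \Box r is false, so q \lor \Box r is true.
      At v: \Box r requires r at every successor {w, x}.
        r fails at x, so \Box r is false at v.
Satisfying worlds: {u, v, x, y}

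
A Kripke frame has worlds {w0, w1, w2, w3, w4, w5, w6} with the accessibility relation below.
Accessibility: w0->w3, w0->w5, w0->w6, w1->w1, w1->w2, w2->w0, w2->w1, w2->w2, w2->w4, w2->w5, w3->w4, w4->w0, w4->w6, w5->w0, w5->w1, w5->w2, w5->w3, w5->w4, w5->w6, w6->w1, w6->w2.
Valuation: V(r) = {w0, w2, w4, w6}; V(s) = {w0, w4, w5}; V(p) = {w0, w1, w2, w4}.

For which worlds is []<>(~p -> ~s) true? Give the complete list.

w0, w1, w2, w3, w4, w5, w6

Let φ = []<>(~p -> ~s). Evaluate φ at each world:
  w0 (successors {w3, w5, w6}): φ is true.
  w1 (successors {w1, w2}): φ is true.
  w2 (successors {w0, w1, w2, w4, w5}): φ is true.
  w3 (successors {w4}): φ is true.
  w4 (successors {w0, w6}): φ is true.
  w5 (successors {w0, w1, w2, w3, w4, w6}): φ is true.
  w6 (successors {w1, w2}): φ is true.
For instance, at w5:
  At w5: []<>(~p -> ~s) requires <>(~p -> ~s) at every successor {w0, w1, w2, w3, w4, w6}.
    At w0: <>(~p -> ~s) is true.
    At w1: <>(~p -> ~s) is true.
    At w2: <>(~p -> ~s) is true.
    At w3: <>(~p -> ~s) is true.
    At w4: <>(~p -> ~s) is true.
    At w6: <>(~p -> ~s) is true.
  So []<>(~p -> ~s) is true at w5.
Satisfying worlds: {w0, w1, w2, w3, w4, w5, w6}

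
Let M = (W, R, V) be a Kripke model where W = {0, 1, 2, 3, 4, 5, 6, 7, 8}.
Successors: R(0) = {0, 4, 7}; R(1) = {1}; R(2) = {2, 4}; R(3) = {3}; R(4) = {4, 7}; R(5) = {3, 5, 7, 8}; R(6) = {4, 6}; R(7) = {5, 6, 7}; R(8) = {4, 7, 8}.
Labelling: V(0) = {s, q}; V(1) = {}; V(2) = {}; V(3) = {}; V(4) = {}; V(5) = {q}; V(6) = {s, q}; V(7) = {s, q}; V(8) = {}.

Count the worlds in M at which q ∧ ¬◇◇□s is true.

4

Let φ = q ∧ ¬◇◇□s. Evaluate φ at each world:
  0 (successors {0, 4, 7}): φ is true.
  1 (successors {1}): φ is false.
  2 (successors {2, 4}): φ is false.
  3 (successors {3}): φ is false.
  4 (successors {4, 7}): φ is false.
  5 (successors {3, 5, 7, 8}): φ is true.
  6 (successors {4, 6}): φ is true.
  7 (successors {5, 6, 7}): φ is true.
  8 (successors {4, 7, 8}): φ is false.
For instance, at 1:
  At 1: q is false, ¬◇◇□s is true, so q ∧ ¬◇◇□s is false.
    At 1: ◇◇□s is false, so ¬◇◇□s is true.
      At 1: ◇◇□s requires ◇□s at some successor in {1}.
        At 1: ◇□s is false.
      So ◇◇□s is false at 1.
Satisfying worlds: {0, 5, 6, 7}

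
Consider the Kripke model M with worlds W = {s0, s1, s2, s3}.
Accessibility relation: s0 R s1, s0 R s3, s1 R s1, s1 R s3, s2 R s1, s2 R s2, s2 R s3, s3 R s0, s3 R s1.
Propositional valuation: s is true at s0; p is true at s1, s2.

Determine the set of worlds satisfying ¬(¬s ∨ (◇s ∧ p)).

Let φ = ¬(¬s ∨ (◇s ∧ p)). Evaluate φ at each world:
  s0 (successors {s1, s3}): φ is true.
  s1 (successors {s1, s3}): φ is false.
  s2 (successors {s1, s2, s3}): φ is false.
  s3 (successors {s0, s1}): φ is false.
For instance, at s3:
  At s3: ¬s ∨ (◇s ∧ p) is true, so ¬(¬s ∨ (◇s ∧ p)) is false.
    At s3: ¬s is true, ◇s ∧ p is false, so ¬s ∨ (◇s ∧ p) is true.
      At s3: ◇s is true, p is false, so ◇s ∧ p is false.
Satisfying worlds: {s0}

s0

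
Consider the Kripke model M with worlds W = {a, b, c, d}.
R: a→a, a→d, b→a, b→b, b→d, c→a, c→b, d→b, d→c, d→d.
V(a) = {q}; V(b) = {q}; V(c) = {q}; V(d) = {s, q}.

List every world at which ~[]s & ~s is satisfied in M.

a, b, c

Let φ = ~[]s & ~s. Evaluate φ at each world:
  a (successors {a, d}): φ is true.
  b (successors {a, b, d}): φ is true.
  c (successors {a, b}): φ is true.
  d (successors {b, c, d}): φ is false.
For instance, at c:
  At c: ~[]s is true, ~s is true, so ~[]s & ~s is true.
    At c: []s is false, so ~[]s is true.
      At c: []s requires s at every successor {a, b}.
        s fails at a, so []s is false at c.
Satisfying worlds: {a, b, c}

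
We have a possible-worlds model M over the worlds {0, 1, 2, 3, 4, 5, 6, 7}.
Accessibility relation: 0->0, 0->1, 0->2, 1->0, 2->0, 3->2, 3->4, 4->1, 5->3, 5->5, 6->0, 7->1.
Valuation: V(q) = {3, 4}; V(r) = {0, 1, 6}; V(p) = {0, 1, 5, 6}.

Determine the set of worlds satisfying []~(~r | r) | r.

Let φ = []~(~r | r) | r. Evaluate φ at each world:
  0 (successors {0, 1, 2}): φ is true.
  1 (successors {0}): φ is true.
  2 (successors {0}): φ is false.
  3 (successors {2, 4}): φ is false.
  4 (successors {1}): φ is false.
  5 (successors {3, 5}): φ is false.
  6 (successors {0}): φ is true.
  7 (successors {1}): φ is false.
For instance, at 5:
  At 5: []~(~r | r) is false, r is false, so []~(~r | r) | r is false.
    At 5: []~(~r | r) requires ~(~r | r) at every successor {3, 5}.
      ~(~r | r) fails at 3, so []~(~r | r) is false at 5.
Satisfying worlds: {0, 1, 6}

0, 1, 6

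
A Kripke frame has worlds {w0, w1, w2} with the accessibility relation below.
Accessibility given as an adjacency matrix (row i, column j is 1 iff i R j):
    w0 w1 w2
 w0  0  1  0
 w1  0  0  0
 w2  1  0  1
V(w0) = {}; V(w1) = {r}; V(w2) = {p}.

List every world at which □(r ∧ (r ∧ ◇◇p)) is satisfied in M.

Recall that □ψ holds at a world iff ψ holds at every accessible world, and ◇ψ holds iff ψ holds at some accessible world.
Let φ = □(r ∧ (r ∧ ◇◇p)). Evaluate φ at each world:
  w0 (successors {w1}): φ is false.
  w1 (successors ∅): φ is true.
  w2 (successors {w0, w2}): φ is false.
For instance, at w2:
  At w2: □(r ∧ (r ∧ ◇◇p)) requires r ∧ (r ∧ ◇◇p) at every successor {w0, w2}.
    r ∧ (r ∧ ◇◇p) fails at w0, so □(r ∧ (r ∧ ◇◇p)) is false at w2.
      At w0: r is false, r ∧ ◇◇p is false, so r ∧ (r ∧ ◇◇p) is false.
Satisfying worlds: {w1}

w1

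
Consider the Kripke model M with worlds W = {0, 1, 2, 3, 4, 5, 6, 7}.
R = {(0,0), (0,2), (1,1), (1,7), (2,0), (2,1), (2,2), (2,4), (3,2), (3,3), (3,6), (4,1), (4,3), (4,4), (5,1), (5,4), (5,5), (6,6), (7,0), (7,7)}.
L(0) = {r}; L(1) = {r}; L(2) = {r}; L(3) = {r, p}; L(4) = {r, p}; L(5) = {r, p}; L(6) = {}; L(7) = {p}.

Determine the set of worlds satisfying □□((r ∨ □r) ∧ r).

0

Let φ = □□((r ∨ □r) ∧ r). Evaluate φ at each world:
  0 (successors {0, 2}): φ is true.
  1 (successors {1, 7}): φ is false.
  2 (successors {0, 1, 2, 4}): φ is false.
  3 (successors {2, 3, 6}): φ is false.
  4 (successors {1, 3, 4}): φ is false.
  5 (successors {1, 4, 5}): φ is false.
  6 (successors {6}): φ is false.
  7 (successors {0, 7}): φ is false.
For instance, at 4:
  At 4: □□((r ∨ □r) ∧ r) requires □((r ∨ □r) ∧ r) at every successor {1, 3, 4}.
    □((r ∨ □r) ∧ r) fails at 1, so □□((r ∨ □r) ∧ r) is false at 4.
      At 1: □((r ∨ □r) ∧ r) requires (r ∨ □r) ∧ r at every successor {1, 7}.
        (r ∨ □r) ∧ r fails at 7, so □((r ∨ □r) ∧ r) is false at 1.
Satisfying worlds: {0}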